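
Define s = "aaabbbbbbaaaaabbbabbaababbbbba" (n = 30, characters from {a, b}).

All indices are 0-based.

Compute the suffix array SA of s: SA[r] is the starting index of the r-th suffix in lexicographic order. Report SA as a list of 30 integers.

[29, 9, 10, 11, 0, 20, 12, 1, 21, 17, 13, 23, 2, 28, 8, 19, 16, 22, 27, 7, 18, 15, 26, 6, 14, 25, 5, 24, 4, 3]

rank→(start, suffix):
  0 → (29, 'a')
  1 → (9, 'aaaaabbbabbaababbbbba')
  2 → (10, 'aaaabbbabbaababbbbba')
  3 → (11, 'aaabbbabbaababbbbba')
  4 → (0, 'aaabbbbbbaaaaabbbabbaababbbbba')
  5 → (20, 'aababbbbba')
  6 → (12, 'aabbbabbaababbbbba')
  7 → (1, 'aabbbbbbaaaaabbbabbaababbbbba')
  8 → (21, 'ababbbbba')
  9 → (17, 'abbaababbbbba')
  10 → (13, 'abbbabbaababbbbba')
  11 → (23, 'abbbbba')
  12 → (2, 'abbbbbbaaaaabbbabbaababbbbba')
  13 → (28, 'ba')
  14 → (8, 'baaaaabbbabbaababbbbba')
  15 → (19, 'baababbbbba')
  16 → (16, 'babbaababbbbba')
  17 → (22, 'babbbbba')
  18 → (27, 'bba')
  19 → (7, 'bbaaaaabbbabbaababbbbba')
  20 → (18, 'bbaababbbbba')
  21 → (15, 'bbabbaababbbbba')
  22 → (26, 'bbba')
  23 → (6, 'bbbaaaaabbbabbaababbbbba')
  24 → (14, 'bbbabbaababbbbba')
  25 → (25, 'bbbba')
  26 → (5, 'bbbbaaaaabbbabbaababbbbba')
  27 → (24, 'bbbbba')
  28 → (4, 'bbbbbaaaaabbbabbaababbbbba')
  29 → (3, 'bbbbbbaaaaabbbabbaababbbbba')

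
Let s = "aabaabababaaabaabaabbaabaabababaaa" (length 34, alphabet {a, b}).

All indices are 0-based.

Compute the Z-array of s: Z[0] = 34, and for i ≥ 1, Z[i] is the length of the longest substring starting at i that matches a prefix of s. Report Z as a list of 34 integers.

[34, 1, 0, 4, 1, 0, 1, 0, 1, 0, 2, 7, 1, 0, 6, 1, 0, 3, 1, 0, 0, 13, 1, 0, 4, 1, 0, 1, 0, 1, 0, 2, 2, 1]

Z[0]=34
i=1: outside box; Z[1]=1 extend→box=[1,2)
i=2: outside box; Z[2]=0
i=3: outside box; Z[3]=4 extend→box=[3,7)
i=4: min(r-i=3, Z[1]=1)=1; Z[4]=1
i=5: min(r-i=2, Z[2]=0)=0; Z[5]=0
i=6: min(r-i=1, Z[3]=4)=1; Z[6]=1
i=7: outside box; Z[7]=0
i=8: outside box; Z[8]=1 extend→box=[8,9)
i=9: outside box; Z[9]=0
i=10: outside box; Z[10]=2 extend→box=[10,12)
i=11: min(r-i=1, Z[1]=1)=1; Z[11]=7 extend→box=[11,18)
i=12: min(r-i=6, Z[1]=1)=1; Z[12]=1
i=13: min(r-i=5, Z[2]=0)=0; Z[13]=0
i=14: min(r-i=4, Z[3]=4)=4; Z[14]=6 extend→box=[14,20)
i=15: min(r-i=5, Z[1]=1)=1; Z[15]=1
i=16: min(r-i=4, Z[2]=0)=0; Z[16]=0
i=17: min(r-i=3, Z[3]=4)=3; Z[17]=3
i=18: min(r-i=2, Z[4]=1)=1; Z[18]=1
i=19: min(r-i=1, Z[5]=0)=0; Z[19]=0
i=20: outside box; Z[20]=0
i=21: outside box; Z[21]=13 extend→box=[21,34)
i=22: min(r-i=12, Z[1]=1)=1; Z[22]=1
i=23: min(r-i=11, Z[2]=0)=0; Z[23]=0
i=24: min(r-i=10, Z[3]=4)=4; Z[24]=4
i=25: min(r-i=9, Z[4]=1)=1; Z[25]=1
i=26: min(r-i=8, Z[5]=0)=0; Z[26]=0
i=27: min(r-i=7, Z[6]=1)=1; Z[27]=1
i=28: min(r-i=6, Z[7]=0)=0; Z[28]=0
i=29: min(r-i=5, Z[8]=1)=1; Z[29]=1
i=30: min(r-i=4, Z[9]=0)=0; Z[30]=0
i=31: min(r-i=3, Z[10]=2)=2; Z[31]=2
i=32: min(r-i=2, Z[11]=7)=2; Z[32]=2
i=33: min(r-i=1, Z[12]=1)=1; Z[33]=1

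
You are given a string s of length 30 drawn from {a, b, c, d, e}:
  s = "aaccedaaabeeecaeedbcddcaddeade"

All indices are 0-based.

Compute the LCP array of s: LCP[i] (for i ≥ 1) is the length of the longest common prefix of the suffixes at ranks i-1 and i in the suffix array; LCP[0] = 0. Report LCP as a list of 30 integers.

[0, 2, 2, 1, 1, 1, 2, 1, 0, 1, 0, 2, 1, 1, 1, 0, 1, 1, 1, 2, 1, 2, 0, 1, 1, 1, 2, 1, 2, 2]

rank→(start, suffix):
  0 → (6, 'aaabeeecaeedbcddcaddeade')
  1 → (7, 'aabeeecaeedbcddcaddeade')
  2 → (0, 'aaccedaaabeeecaeedbcddcaddeade')
  3 → (8, 'abeeecaeedbcddcaddeade')
  4 → (1, 'accedaaabeeecaeedbcddcaddeade')
  5 → (23, 'addeade')
  6 → (27, 'ade')
  7 → (14, 'aeedbcddcaddeade')
  8 → (18, 'bcddcaddeade')
  9 → (9, 'beeecaeedbcddcaddeade')
  10 → (22, 'caddeade')
  11 → (13, 'caeedbcddcaddeade')
  12 → (2, 'ccedaaabeeecaeedbcddcaddeade')
  13 → (19, 'cddcaddeade')
  14 → (3, 'cedaaabeeecaeedbcddcaddeade')
  15 → (5, 'daaabeeecaeedbcddcaddeade')
  16 → (17, 'dbcddcaddeade')
  17 → (21, 'dcaddeade')
  18 → (20, 'ddcaddeade')
  19 → (24, 'ddeade')
  20 → (28, 'de')
  21 → (25, 'deade')
  22 → (29, 'e')
  23 → (26, 'eade')
  24 → (12, 'ecaeedbcddcaddeade')
  25 → (4, 'edaaabeeecaeedbcddcaddeade')
  26 → (16, 'edbcddcaddeade')
  27 → (11, 'eecaeedbcddcaddeade')
  28 → (15, 'eedbcddcaddeade')
  29 → (10, 'eeecaeedbcddcaddeade')

SA = [6, 7, 0, 8, 1, 23, 27, 14, 18, 9, 22, 13, 2, 19, 3, 5, 17, 21, 20, 24, 28, 25, 29, 26, 12, 4, 16, 11, 15, 10]
[i] adj suffixes → lcp
  [1] 6/7 → 2 ('aa')
  [2] 7/0 → 2 ('aa')
  [3] 0/8 → 1 ('a')
  [4] 8/1 → 1 ('a')
  [5] 1/23 → 1 ('a')
  [6] 23/27 → 2 ('ad')
  [7] 27/14 → 1 ('a')
  [8] 14/18 → 0 ('')
  [9] 18/9 → 1 ('b')
  [10] 9/22 → 0 ('')
  [11] 22/13 → 2 ('ca')
  [12] 13/2 → 1 ('c')
  [13] 2/19 → 1 ('c')
  [14] 19/3 → 1 ('c')
  [15] 3/5 → 0 ('')
  [16] 5/17 → 1 ('d')
  [17] 17/21 → 1 ('d')
  [18] 21/20 → 1 ('d')
  [19] 20/24 → 2 ('dd')
  [20] 24/28 → 1 ('d')
  [21] 28/25 → 2 ('de')
  [22] 25/29 → 0 ('')
  [23] 29/26 → 1 ('e')
  [24] 26/12 → 1 ('e')
  [25] 12/4 → 1 ('e')
  [26] 4/16 → 2 ('ed')
  [27] 16/11 → 1 ('e')
  [28] 11/15 → 2 ('ee')
  [29] 15/10 → 2 ('ee')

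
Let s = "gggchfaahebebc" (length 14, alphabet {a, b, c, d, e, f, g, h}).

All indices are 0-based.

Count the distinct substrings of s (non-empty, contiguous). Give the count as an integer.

rank→(start, suffix):
  0 → (6, 'aahebebc')
  1 → (7, 'ahebebc')
  2 → (12, 'bc')
  3 → (10, 'bebc')
  4 → (13, 'c')
  5 → (3, 'chfaahebebc')
  6 → (11, 'ebc')
  7 → (9, 'ebebc')
  8 → (5, 'faahebebc')
  9 → (2, 'gchfaahebebc')
  10 → (1, 'ggchfaahebebc')
  11 → (0, 'gggchfaahebebc')
  12 → (8, 'hebebc')
  13 → (4, 'hfaahebebc')

SA = [6, 7, 12, 10, 13, 3, 11, 9, 5, 2, 1, 0, 8, 4]
i: (SA[i-1],SA[i]) lcp shared
  1: (6,7) 1 'a'
  2: (7,12) 0 ''
  3: (12,10) 1 'b'
  4: (10,13) 0 ''
  5: (13,3) 1 'c'
  6: (3,11) 0 ''
  7: (11,9) 2 'eb'
  8: (9,5) 0 ''
  9: (5,2) 0 ''
  10: (2,1) 1 'g'
  11: (1,0) 2 'gg'
  12: (0,8) 0 ''
  13: (8,4) 1 'h'

n(n+1)/2 = 14·15/2 = 105
Σ LCP = 0 + 1 + 0 + 1 + 0 + 1 + 0 + 2 + 0 + 0 + 1 + 2 + 0 + 1 = 9
distinct = 105 − 9 = 96

96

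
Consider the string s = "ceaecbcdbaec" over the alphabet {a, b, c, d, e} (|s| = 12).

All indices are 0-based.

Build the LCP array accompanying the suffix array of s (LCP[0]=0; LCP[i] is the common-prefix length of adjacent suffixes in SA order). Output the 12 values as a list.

[0, 3, 0, 1, 0, 1, 1, 1, 0, 0, 1, 2]

rank | idx | suffix
   0 |   9 | aec
   1 |   2 | aecbcdbaec
   2 |   8 | baec
   3 |   5 | bcdbaec
   4 |  11 | c
   5 |   4 | cbcdbaec
   6 |   6 | cdbaec
   7 |   0 | ceaecbcdbaec
   8 |   7 | dbaec
   9 |   1 | eaecbcdbaec
  10 |  10 | ec
  11 |   3 | ecbcdbaec

SA = [9, 2, 8, 5, 11, 4, 6, 0, 7, 1, 10, 3]
[i] adj suffixes → lcp
  [1] 9/2 → 3 ('aec')
  [2] 2/8 → 0 ('')
  [3] 8/5 → 1 ('b')
  [4] 5/11 → 0 ('')
  [5] 11/4 → 1 ('c')
  [6] 4/6 → 1 ('c')
  [7] 6/0 → 1 ('c')
  [8] 0/7 → 0 ('')
  [9] 7/1 → 0 ('')
  [10] 1/10 → 1 ('e')
  [11] 10/3 → 2 ('ec')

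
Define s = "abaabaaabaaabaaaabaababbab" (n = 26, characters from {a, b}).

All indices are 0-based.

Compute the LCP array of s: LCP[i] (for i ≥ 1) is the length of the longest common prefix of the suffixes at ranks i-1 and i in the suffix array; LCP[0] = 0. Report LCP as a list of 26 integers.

[0, 3, 7, 6, 2, 6, 10, 5, 4, 1, 2, 5, 9, 4, 6, 3, 2, 0, 1, 4, 8, 3, 5, 2, 3, 1]

sorted suffixes:
  #0 SA[0]=13  'aaaabaababbab'
  #1 SA[1]=9  'aaabaaaabaababbab'
  #2 SA[2]=5  'aaabaaabaaaabaababbab'
  #3 SA[3]=14  'aaabaababbab'
  #4 SA[4]=10  'aabaaaabaababbab'
  #5 SA[5]=6  'aabaaabaaaabaababbab'
  #6 SA[6]=2  'aabaaabaaabaaaabaababbab'
  #7 SA[7]=15  'aabaababbab'
  #8 SA[8]=18  'aababbab'
  #9 SA[9]=24  'ab'
  #10 SA[10]=11  'abaaaabaababbab'
  #11 SA[11]=7  'abaaabaaaabaababbab'
  #12 SA[12]=3  'abaaabaaabaaaabaababbab'
  #13 SA[13]=0  'abaabaaabaaabaaaabaababbab'
  #14 SA[14]=16  'abaababbab'
  #15 SA[15]=19  'ababbab'
  #16 SA[16]=21  'abbab'
  #17 SA[17]=25  'b'
  #18 SA[18]=12  'baaaabaababbab'
  #19 SA[19]=8  'baaabaaaabaababbab'
  #20 SA[20]=4  'baaabaaabaaaabaababbab'
  #21 SA[21]=1  'baabaaabaaabaaaabaababbab'
  #22 SA[22]=17  'baababbab'
  #23 SA[23]=23  'bab'
  #24 SA[24]=20  'babbab'
  #25 SA[25]=22  'bbab'

SA = [13, 9, 5, 14, 10, 6, 2, 15, 18, 24, 11, 7, 3, 0, 16, 19, 21, 25, 12, 8, 4, 1, 17, 23, 20, 22]
rank  pair      lcp
   1  s[13:],s[9:]  3  'aaa'
   2  s[9:],s[5:]  7  'aaabaaa'
   3  s[5:],s[14:]  6  'aaabaa'
   4  s[14:],s[10:]  2  'aa'
   5  s[10:],s[6:]  6  'aabaaa'
   6  s[6:],s[2:]  10  'aabaaabaaa'
   7  s[2:],s[15:]  5  'aabaa'
   8  s[15:],s[18:]  4  'aaba'
   9  s[18:],s[24:]  1  'a'
  10  s[24:],s[11:]  2  'ab'
  11  s[11:],s[7:]  5  'abaaa'
  12  s[7:],s[3:]  9  'abaaabaaa'
  13  s[3:],s[0:]  4  'abaa'
  14  s[0:],s[16:]  6  'abaaba'
  15  s[16:],s[19:]  3  'aba'
  16  s[19:],s[21:]  2  'ab'
  17  s[21:],s[25:]  0  ''
  18  s[25:],s[12:]  1  'b'
  19  s[12:],s[8:]  4  'baaa'
  20  s[8:],s[4:]  8  'baaabaaa'
  21  s[4:],s[1:]  3  'baa'
  22  s[1:],s[17:]  5  'baaba'
  23  s[17:],s[23:]  2  'ba'
  24  s[23:],s[20:]  3  'bab'
  25  s[20:],s[22:]  1  'b'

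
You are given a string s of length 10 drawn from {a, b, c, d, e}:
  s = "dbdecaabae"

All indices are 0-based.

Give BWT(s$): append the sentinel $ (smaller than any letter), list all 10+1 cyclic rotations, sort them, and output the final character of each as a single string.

ecabade$bad

rank  rotation     last
    0  $dbdecaabae  e
    1  aabae$dbdec  c
    2  abae$dbdeca  a
    3  ae$dbdecaab  b
    4  bae$dbdecaa  a
    5  bdecaabae$d  d
    6  caabae$dbde  e
    7  dbdecaabae$  $
    8  decaabae$db  b
    9  e$dbdecaaba  a
   10  ecaabae$dbd  d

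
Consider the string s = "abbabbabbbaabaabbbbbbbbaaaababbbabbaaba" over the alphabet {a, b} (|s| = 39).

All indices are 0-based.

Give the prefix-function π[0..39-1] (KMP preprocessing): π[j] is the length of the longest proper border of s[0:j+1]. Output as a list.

π[0] = 0
j=1 s[j]='b': π[1]=0 (border '')
j=2 s[j]='b': π[2]=0 (border '')
j=3 s[j]='a': π[3]=1 (border 'a')
j=4 s[j]='b': π[4]=2 (border 'ab')
j=5 s[j]='b': π[5]=3 (border 'abb')
j=6 s[j]='a': π[6]=4 (border 'abba')
j=7 s[j]='b': π[7]=5 (border 'abbab')
j=8 s[j]='b': π[8]=6 (border 'abbabb')
j=9 s[j]='b': k: 6→3→0; π[9]=0 (border '')
j=10 s[j]='a': π[10]=1 (border 'a')
j=11 s[j]='a': k: 1→0; π[11]=1 (border 'a')
j=12 s[j]='b': π[12]=2 (border 'ab')
j=13 s[j]='a': k: 2→0; π[13]=1 (border 'a')
j=14 s[j]='a': k: 1→0; π[14]=1 (border 'a')
j=15 s[j]='b': π[15]=2 (border 'ab')
j=16 s[j]='b': π[16]=3 (border 'abb')
j=17 s[j]='b': k: 3→0; π[17]=0 (border '')
j=18 s[j]='b': π[18]=0 (border '')
j=19 s[j]='b': π[19]=0 (border '')
j=20 s[j]='b': π[20]=0 (border '')
j=21 s[j]='b': π[21]=0 (border '')
j=22 s[j]='b': π[22]=0 (border '')
j=23 s[j]='a': π[23]=1 (border 'a')
j=24 s[j]='a': k: 1→0; π[24]=1 (border 'a')
j=25 s[j]='a': k: 1→0; π[25]=1 (border 'a')
j=26 s[j]='a': k: 1→0; π[26]=1 (border 'a')
j=27 s[j]='b': π[27]=2 (border 'ab')
j=28 s[j]='a': k: 2→0; π[28]=1 (border 'a')
j=29 s[j]='b': π[29]=2 (border 'ab')
j=30 s[j]='b': π[30]=3 (border 'abb')
j=31 s[j]='b': k: 3→0; π[31]=0 (border '')
j=32 s[j]='a': π[32]=1 (border 'a')
j=33 s[j]='b': π[33]=2 (border 'ab')
j=34 s[j]='b': π[34]=3 (border 'abb')
j=35 s[j]='a': π[35]=4 (border 'abba')
j=36 s[j]='a': k: 4→1→0; π[36]=1 (border 'a')
j=37 s[j]='b': π[37]=2 (border 'ab')
j=38 s[j]='a': k: 2→0; π[38]=1 (border 'a')

[0, 0, 0, 1, 2, 3, 4, 5, 6, 0, 1, 1, 2, 1, 1, 2, 3, 0, 0, 0, 0, 0, 0, 1, 1, 1, 1, 2, 1, 2, 3, 0, 1, 2, 3, 4, 1, 2, 1]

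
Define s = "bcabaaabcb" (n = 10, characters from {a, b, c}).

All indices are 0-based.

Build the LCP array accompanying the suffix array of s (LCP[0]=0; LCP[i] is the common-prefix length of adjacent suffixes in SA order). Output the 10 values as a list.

sorted suffixes:
  #0 SA[0]=4  'aaabcb'
  #1 SA[1]=5  'aabcb'
  #2 SA[2]=2  'abaaabcb'
  #3 SA[3]=6  'abcb'
  #4 SA[4]=9  'b'
  #5 SA[5]=3  'baaabcb'
  #6 SA[6]=0  'bcabaaabcb'
  #7 SA[7]=7  'bcb'
  #8 SA[8]=1  'cabaaabcb'
  #9 SA[9]=8  'cb'

SA = [4, 5, 2, 6, 9, 3, 0, 7, 1, 8]
i: (SA[i-1],SA[i]) lcp shared
  1: (4,5) 2 'aa'
  2: (5,2) 1 'a'
  3: (2,6) 2 'ab'
  4: (6,9) 0 ''
  5: (9,3) 1 'b'
  6: (3,0) 1 'b'
  7: (0,7) 2 'bc'
  8: (7,1) 0 ''
  9: (1,8) 1 'c'

[0, 2, 1, 2, 0, 1, 1, 2, 0, 1]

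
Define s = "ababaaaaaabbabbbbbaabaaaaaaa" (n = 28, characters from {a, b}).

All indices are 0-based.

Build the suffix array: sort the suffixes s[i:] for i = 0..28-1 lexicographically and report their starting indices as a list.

rank→(start, suffix):
  0 → (27, 'a')
  1 → (26, 'aa')
  2 → (25, 'aaa')
  3 → (24, 'aaaa')
  4 → (23, 'aaaaa')
  5 → (22, 'aaaaaa')
  6 → (21, 'aaaaaaa')
  7 → (4, 'aaaaaabbabbbbbaabaaaaaaa')
  8 → (5, 'aaaaabbabbbbbaabaaaaaaa')
  9 → (6, 'aaaabbabbbbbaabaaaaaaa')
  10 → (7, 'aaabbabbbbbaabaaaaaaa')
  11 → (18, 'aabaaaaaaa')
  12 → (8, 'aabbabbbbbaabaaaaaaa')
  13 → (19, 'abaaaaaaa')
  14 → (2, 'abaaaaaabbabbbbbaabaaaaaaa')
  15 → (0, 'ababaaaaaabbabbbbbaabaaaaaaa')
  16 → (9, 'abbabbbbbaabaaaaaaa')
  17 → (12, 'abbbbbaabaaaaaaa')
  18 → (20, 'baaaaaaa')
  19 → (3, 'baaaaaabbabbbbbaabaaaaaaa')
  20 → (17, 'baabaaaaaaa')
  21 → (1, 'babaaaaaabbabbbbbaabaaaaaaa')
  22 → (11, 'babbbbbaabaaaaaaa')
  23 → (16, 'bbaabaaaaaaa')
  24 → (10, 'bbabbbbbaabaaaaaaa')
  25 → (15, 'bbbaabaaaaaaa')
  26 → (14, 'bbbbaabaaaaaaa')
  27 → (13, 'bbbbbaabaaaaaaa')

[27, 26, 25, 24, 23, 22, 21, 4, 5, 6, 7, 18, 8, 19, 2, 0, 9, 12, 20, 3, 17, 1, 11, 16, 10, 15, 14, 13]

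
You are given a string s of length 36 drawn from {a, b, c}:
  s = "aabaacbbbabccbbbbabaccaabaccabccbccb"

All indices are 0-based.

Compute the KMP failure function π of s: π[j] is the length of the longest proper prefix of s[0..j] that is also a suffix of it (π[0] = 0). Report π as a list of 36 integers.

[0, 1, 0, 1, 2, 0, 0, 0, 0, 1, 0, 0, 0, 0, 0, 0, 0, 1, 0, 1, 0, 0, 1, 2, 3, 4, 0, 0, 1, 0, 0, 0, 0, 0, 0, 0]

π[0] = 0
j=1 s[j]='a': π[1]=1 (border 'a')
j=2 s[j]='b': k: 1→0; π[2]=0 (border '')
j=3 s[j]='a': π[3]=1 (border 'a')
j=4 s[j]='a': π[4]=2 (border 'aa')
j=5 s[j]='c': k: 2→1→0; π[5]=0 (border '')
j=6 s[j]='b': π[6]=0 (border '')
j=7 s[j]='b': π[7]=0 (border '')
j=8 s[j]='b': π[8]=0 (border '')
j=9 s[j]='a': π[9]=1 (border 'a')
j=10 s[j]='b': k: 1→0; π[10]=0 (border '')
j=11 s[j]='c': π[11]=0 (border '')
j=12 s[j]='c': π[12]=0 (border '')
j=13 s[j]='b': π[13]=0 (border '')
j=14 s[j]='b': π[14]=0 (border '')
j=15 s[j]='b': π[15]=0 (border '')
j=16 s[j]='b': π[16]=0 (border '')
j=17 s[j]='a': π[17]=1 (border 'a')
j=18 s[j]='b': k: 1→0; π[18]=0 (border '')
j=19 s[j]='a': π[19]=1 (border 'a')
j=20 s[j]='c': k: 1→0; π[20]=0 (border '')
j=21 s[j]='c': π[21]=0 (border '')
j=22 s[j]='a': π[22]=1 (border 'a')
j=23 s[j]='a': π[23]=2 (border 'aa')
j=24 s[j]='b': π[24]=3 (border 'aab')
j=25 s[j]='a': π[25]=4 (border 'aaba')
j=26 s[j]='c': k: 4→1→0; π[26]=0 (border '')
j=27 s[j]='c': π[27]=0 (border '')
j=28 s[j]='a': π[28]=1 (border 'a')
j=29 s[j]='b': k: 1→0; π[29]=0 (border '')
j=30 s[j]='c': π[30]=0 (border '')
j=31 s[j]='c': π[31]=0 (border '')
j=32 s[j]='b': π[32]=0 (border '')
j=33 s[j]='c': π[33]=0 (border '')
j=34 s[j]='c': π[34]=0 (border '')
j=35 s[j]='b': π[35]=0 (border '')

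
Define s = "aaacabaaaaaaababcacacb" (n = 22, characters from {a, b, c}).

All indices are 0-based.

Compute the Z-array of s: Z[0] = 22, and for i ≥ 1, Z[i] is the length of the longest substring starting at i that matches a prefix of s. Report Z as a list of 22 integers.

Z[0]=22
i=1: outside box; Z[1]=2 scan→box=[1,3)
i=2: min(r-i=1, Z[1]=2)=1; Z[2]=1
i=3: outside box; Z[3]=0
i=4: outside box; Z[4]=1 scan→box=[4,5)
i=5: outside box; Z[5]=0
i=6: outside box; Z[6]=3 scan→box=[6,9)
i=7: min(r-i=2, Z[1]=2)=2; Z[7]=3 scan→box=[7,10)
i=8: min(r-i=2, Z[1]=2)=2; Z[8]=3 scan→box=[8,11)
i=9: min(r-i=2, Z[1]=2)=2; Z[9]=3 scan→box=[9,12)
i=10: min(r-i=2, Z[1]=2)=2; Z[10]=3 scan→box=[10,13)
i=11: min(r-i=2, Z[1]=2)=2; Z[11]=2
i=12: min(r-i=1, Z[2]=1)=1; Z[12]=1
i=13: outside box; Z[13]=0
i=14: outside box; Z[14]=1 scan→box=[14,15)
i=15: outside box; Z[15]=0
i=16: outside box; Z[16]=0
i=17: outside box; Z[17]=1 scan→box=[17,18)
i=18: outside box; Z[18]=0
i=19: outside box; Z[19]=1 scan→box=[19,20)
i=20: outside box; Z[20]=0
i=21: outside box; Z[21]=0

[22, 2, 1, 0, 1, 0, 3, 3, 3, 3, 3, 2, 1, 0, 1, 0, 0, 1, 0, 1, 0, 0]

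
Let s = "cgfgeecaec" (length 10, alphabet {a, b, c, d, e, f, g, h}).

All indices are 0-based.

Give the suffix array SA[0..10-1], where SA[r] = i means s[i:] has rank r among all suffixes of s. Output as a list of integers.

[7, 9, 6, 0, 8, 5, 4, 2, 3, 1]

rank | idx | suffix
   0 |   7 | aec
   1 |   9 | c
   2 |   6 | caec
   3 |   0 | cgfgeecaec
   4 |   8 | ec
   5 |   5 | ecaec
   6 |   4 | eecaec
   7 |   2 | fgeecaec
   8 |   3 | geecaec
   9 |   1 | gfgeecaec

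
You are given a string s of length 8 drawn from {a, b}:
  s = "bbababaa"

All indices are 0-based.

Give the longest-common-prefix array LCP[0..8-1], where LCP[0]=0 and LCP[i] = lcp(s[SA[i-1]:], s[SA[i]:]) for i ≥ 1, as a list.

[0, 1, 1, 3, 0, 2, 4, 1]

rank→(start, suffix):
  0 → (7, 'a')
  1 → (6, 'aa')
  2 → (4, 'abaa')
  3 → (2, 'ababaa')
  4 → (5, 'baa')
  5 → (3, 'babaa')
  6 → (1, 'bababaa')
  7 → (0, 'bbababaa')

SA = [7, 6, 4, 2, 5, 3, 1, 0]
[i] adj suffixes → lcp
  [1] 7/6 → 1 ('a')
  [2] 6/4 → 1 ('a')
  [3] 4/2 → 3 ('aba')
  [4] 2/5 → 0 ('')
  [5] 5/3 → 2 ('ba')
  [6] 3/1 → 4 ('baba')
  [7] 1/0 → 1 ('b')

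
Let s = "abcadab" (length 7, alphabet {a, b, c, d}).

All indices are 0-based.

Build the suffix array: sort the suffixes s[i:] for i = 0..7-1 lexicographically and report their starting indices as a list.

rank | idx | suffix
   0 |   5 | ab
   1 |   0 | abcadab
   2 |   3 | adab
   3 |   6 | b
   4 |   1 | bcadab
   5 |   2 | cadab
   6 |   4 | dab

[5, 0, 3, 6, 1, 2, 4]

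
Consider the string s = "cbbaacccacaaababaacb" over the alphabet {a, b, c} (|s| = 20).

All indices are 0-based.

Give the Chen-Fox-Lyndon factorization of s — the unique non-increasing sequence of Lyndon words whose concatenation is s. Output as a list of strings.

emit factor 1: 'c' (i=0, period=1)
emit factor 2: 'b' (i=1, period=1)
emit factor 3: 'b' (i=2, period=1)
emit factor 4: 'aacccac' (i=3, period=7)
emit factor 5: 'aaababaacb' (i=10, period=10)

["c", "b", "b", "aacccac", "aaababaacb"]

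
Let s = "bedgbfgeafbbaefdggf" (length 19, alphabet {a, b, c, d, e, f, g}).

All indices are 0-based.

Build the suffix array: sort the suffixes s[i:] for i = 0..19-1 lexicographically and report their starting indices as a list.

rank→(start, suffix):
  0 → (12, 'aefdggf')
  1 → (8, 'afbbaefdggf')
  2 → (11, 'baefdggf')
  3 → (10, 'bbaefdggf')
  4 → (0, 'bedgbfgeafbbaefdggf')
  5 → (4, 'bfgeafbbaefdggf')
  6 → (2, 'dgbfgeafbbaefdggf')
  7 → (15, 'dggf')
  8 → (7, 'eafbbaefdggf')
  9 → (1, 'edgbfgeafbbaefdggf')
  10 → (13, 'efdggf')
  11 → (18, 'f')
  12 → (9, 'fbbaefdggf')
  13 → (14, 'fdggf')
  14 → (5, 'fgeafbbaefdggf')
  15 → (3, 'gbfgeafbbaefdggf')
  16 → (6, 'geafbbaefdggf')
  17 → (17, 'gf')
  18 → (16, 'ggf')

[12, 8, 11, 10, 0, 4, 2, 15, 7, 1, 13, 18, 9, 14, 5, 3, 6, 17, 16]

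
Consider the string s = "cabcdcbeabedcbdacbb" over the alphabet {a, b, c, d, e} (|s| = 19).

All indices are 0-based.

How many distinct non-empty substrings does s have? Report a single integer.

170

sorted suffixes:
  #0 SA[0]=1  'abcdcbeabedcbdacbb'
  #1 SA[1]=8  'abedcbdacbb'
  #2 SA[2]=15  'acbb'
  #3 SA[3]=18  'b'
  #4 SA[4]=17  'bb'
  #5 SA[5]=2  'bcdcbeabedcbdacbb'
  #6 SA[6]=13  'bdacbb'
  #7 SA[7]=6  'beabedcbdacbb'
  #8 SA[8]=9  'bedcbdacbb'
  #9 SA[9]=0  'cabcdcbeabedcbdacbb'
  #10 SA[10]=16  'cbb'
  #11 SA[11]=12  'cbdacbb'
  #12 SA[12]=5  'cbeabedcbdacbb'
  #13 SA[13]=3  'cdcbeabedcbdacbb'
  #14 SA[14]=14  'dacbb'
  #15 SA[15]=11  'dcbdacbb'
  #16 SA[16]=4  'dcbeabedcbdacbb'
  #17 SA[17]=7  'eabedcbdacbb'
  #18 SA[18]=10  'edcbdacbb'

SA = [1, 8, 15, 18, 17, 2, 13, 6, 9, 0, 16, 12, 5, 3, 14, 11, 4, 7, 10]
i: (SA[i-1],SA[i]) lcp shared
  1: (1,8) 2 'ab'
  2: (8,15) 1 'a'
  3: (15,18) 0 ''
  4: (18,17) 1 'b'
  5: (17,2) 1 'b'
  6: (2,13) 1 'b'
  7: (13,6) 1 'b'
  8: (6,9) 2 'be'
  9: (9,0) 0 ''
  10: (0,16) 1 'c'
  11: (16,12) 2 'cb'
  12: (12,5) 2 'cb'
  13: (5,3) 1 'c'
  14: (3,14) 0 ''
  15: (14,11) 1 'd'
  16: (11,4) 3 'dcb'
  17: (4,7) 0 ''
  18: (7,10) 1 'e'

n(n+1)/2 = 19·20/2 = 190
Σ LCP = 0 + 2 + 1 + 0 + 1 + 1 + 1 + 1 + 2 + 0 + 1 + 2 + 2 + 1 + 0 + 1 + 3 + 0 + 1 = 20
distinct = 190 − 20 = 170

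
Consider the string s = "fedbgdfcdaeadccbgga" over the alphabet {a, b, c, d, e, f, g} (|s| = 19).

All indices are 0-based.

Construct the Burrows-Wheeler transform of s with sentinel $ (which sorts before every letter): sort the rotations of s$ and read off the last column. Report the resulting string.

ageddccdfceagafd$gbb

rank  rotation              last
    0  $fedbgdfcdaeadccbgga  a
    1  a$fedbgdfcdaeadccbgg  g
    2  adccbgga$fedbgdfcdae  e
    3  aeadccbgga$fedbgdfcd  d
    4  bgdfcdaeadccbgga$fed  d
    5  bgga$fedbgdfcdaeadcc  c
    6  cbgga$fedbgdfcdaeadc  c
    7  ccbgga$fedbgdfcdaead  d
    8  cdaeadccbgga$fedbgdf  f
    9  daeadccbgga$fedbgdfc  c
   10  dbgdfcdaeadccbgga$fe  e
   11  dccbgga$fedbgdfcdaea  a
   12  dfcdaeadccbgga$fedbg  g
   13  eadccbgga$fedbgdfcda  a
   14  edbgdfcdaeadccbgga$f  f
   15  fcdaeadccbgga$fedbgd  d
   16  fedbgdfcdaeadccbgga$  $
   17  ga$fedbgdfcdaeadccbg  g
   18  gdfcdaeadccbgga$fedb  b
   19  gga$fedbgdfcdaeadccb  b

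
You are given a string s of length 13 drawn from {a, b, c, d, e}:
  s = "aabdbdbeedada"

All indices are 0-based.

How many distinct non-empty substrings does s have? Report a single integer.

78

sorted suffixes:
  #0 SA[0]=12  'a'
  #1 SA[1]=0  'aabdbdbeedada'
  #2 SA[2]=1  'abdbdbeedada'
  #3 SA[3]=10  'ada'
  #4 SA[4]=2  'bdbdbeedada'
  #5 SA[5]=4  'bdbeedada'
  #6 SA[6]=6  'beedada'
  #7 SA[7]=11  'da'
  #8 SA[8]=9  'dada'
  #9 SA[9]=3  'dbdbeedada'
  #10 SA[10]=5  'dbeedada'
  #11 SA[11]=8  'edada'
  #12 SA[12]=7  'eedada'

SA = [12, 0, 1, 10, 2, 4, 6, 11, 9, 3, 5, 8, 7]
i: (SA[i-1],SA[i]) lcp shared
  1: (12,0) 1 'a'
  2: (0,1) 1 'a'
  3: (1,10) 1 'a'
  4: (10,2) 0 ''
  5: (2,4) 3 'bdb'
  6: (4,6) 1 'b'
  7: (6,11) 0 ''
  8: (11,9) 2 'da'
  9: (9,3) 1 'd'
  10: (3,5) 2 'db'
  11: (5,8) 0 ''
  12: (8,7) 1 'e'

n(n+1)/2 = 13·14/2 = 91
Σ LCP = 0 + 1 + 1 + 1 + 0 + 3 + 1 + 0 + 2 + 1 + 2 + 0 + 1 = 13
distinct = 91 − 13 = 78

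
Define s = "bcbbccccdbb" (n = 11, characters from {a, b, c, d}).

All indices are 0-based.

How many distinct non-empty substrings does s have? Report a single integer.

rank→(start, suffix):
  0 → (10, 'b')
  1 → (9, 'bb')
  2 → (2, 'bbccccdbb')
  3 → (0, 'bcbbccccdbb')
  4 → (3, 'bccccdbb')
  5 → (1, 'cbbccccdbb')
  6 → (4, 'ccccdbb')
  7 → (5, 'cccdbb')
  8 → (6, 'ccdbb')
  9 → (7, 'cdbb')
  10 → (8, 'dbb')

SA = [10, 9, 2, 0, 3, 1, 4, 5, 6, 7, 8]
[i] adj suffixes → lcp
  [1] 10/9 → 1 ('b')
  [2] 9/2 → 2 ('bb')
  [3] 2/0 → 1 ('b')
  [4] 0/3 → 2 ('bc')
  [5] 3/1 → 0 ('')
  [6] 1/4 → 1 ('c')
  [7] 4/5 → 3 ('ccc')
  [8] 5/6 → 2 ('cc')
  [9] 6/7 → 1 ('c')
  [10] 7/8 → 0 ('')

n(n+1)/2 = 11·12/2 = 66
Σ LCP = 0 + 1 + 2 + 1 + 2 + 0 + 1 + 3 + 2 + 1 + 0 = 13
distinct = 66 − 13 = 53

53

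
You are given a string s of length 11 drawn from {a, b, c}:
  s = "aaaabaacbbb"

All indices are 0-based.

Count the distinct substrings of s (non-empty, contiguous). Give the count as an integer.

53

rank | idx | suffix
   0 |   0 | aaaabaacbbb
   1 |   1 | aaabaacbbb
   2 |   2 | aabaacbbb
   3 |   5 | aacbbb
   4 |   3 | abaacbbb
   5 |   6 | acbbb
   6 |  10 | b
   7 |   4 | baacbbb
   8 |   9 | bb
   9 |   8 | bbb
  10 |   7 | cbbb

SA = [0, 1, 2, 5, 3, 6, 10, 4, 9, 8, 7]
[i] adj suffixes → lcp
  [1] 0/1 → 3 ('aaa')
  [2] 1/2 → 2 ('aa')
  [3] 2/5 → 2 ('aa')
  [4] 5/3 → 1 ('a')
  [5] 3/6 → 1 ('a')
  [6] 6/10 → 0 ('')
  [7] 10/4 → 1 ('b')
  [8] 4/9 → 1 ('b')
  [9] 9/8 → 2 ('bb')
  [10] 8/7 → 0 ('')

n(n+1)/2 = 11·12/2 = 66
Σ LCP = 0 + 3 + 2 + 2 + 1 + 1 + 0 + 1 + 1 + 2 + 0 = 13
distinct = 66 − 13 = 53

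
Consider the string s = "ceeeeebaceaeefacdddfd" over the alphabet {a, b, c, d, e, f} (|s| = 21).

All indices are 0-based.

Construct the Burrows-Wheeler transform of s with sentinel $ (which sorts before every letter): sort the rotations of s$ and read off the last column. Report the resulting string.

rank  rotation                last
    0  $ceeeeebaceaeefacdddfd  d
    1  acdddfd$ceeeeebaceaeef  f
    2  aceaeefacdddfd$ceeeeeb  b
    3  aeefacdddfd$ceeeeebace  e
    4  baceaeefacdddfd$ceeeee  e
    5  cdddfd$ceeeeebaceaeefa  a
    6  ceaeefacdddfd$ceeeeeba  a
    7  ceeeeebaceaeefacdddfd$  $
    8  d$ceeeeebaceaeefacdddf  f
    9  dddfd$ceeeeebaceaeefac  c
   10  ddfd$ceeeeebaceaeefacd  d
   11  dfd$ceeeeebaceaeefacdd  d
   12  eaeefacdddfd$ceeeeebac  c
   13  ebaceaeefacdddfd$ceeee  e
   14  eebaceaeefacdddfd$ceee  e
   15  eeebaceaeefacdddfd$cee  e
   16  eeeebaceaeefacdddfd$ce  e
   17  eeeeebaceaeefacdddfd$c  c
   18  eefacdddfd$ceeeeebacea  a
   19  efacdddfd$ceeeeebaceae  e
   20  facdddfd$ceeeeebaceaee  e
   21  fd$ceeeeebaceaeefacddd  d

dfbeeaa$fcddceeeecaeed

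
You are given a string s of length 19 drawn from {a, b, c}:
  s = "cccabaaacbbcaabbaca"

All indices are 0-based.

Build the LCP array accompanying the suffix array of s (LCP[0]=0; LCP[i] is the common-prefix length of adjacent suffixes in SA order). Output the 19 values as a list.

[0, 1, 2, 2, 1, 2, 1, 2, 0, 2, 1, 2, 1, 0, 2, 2, 1, 1, 2]

sorted suffixes:
  #0 SA[0]=18  'a'
  #1 SA[1]=5  'aaacbbcaabbaca'
  #2 SA[2]=12  'aabbaca'
  #3 SA[3]=6  'aacbbcaabbaca'
  #4 SA[4]=3  'abaaacbbcaabbaca'
  #5 SA[5]=13  'abbaca'
  #6 SA[6]=16  'aca'
  #7 SA[7]=7  'acbbcaabbaca'
  #8 SA[8]=4  'baaacbbcaabbaca'
  #9 SA[9]=15  'baca'
  #10 SA[10]=14  'bbaca'
  #11 SA[11]=9  'bbcaabbaca'
  #12 SA[12]=10  'bcaabbaca'
  #13 SA[13]=17  'ca'
  #14 SA[14]=11  'caabbaca'
  #15 SA[15]=2  'cabaaacbbcaabbaca'
  #16 SA[16]=8  'cbbcaabbaca'
  #17 SA[17]=1  'ccabaaacbbcaabbaca'
  #18 SA[18]=0  'cccabaaacbbcaabbaca'

SA = [18, 5, 12, 6, 3, 13, 16, 7, 4, 15, 14, 9, 10, 17, 11, 2, 8, 1, 0]
rank  pair      lcp
   1  s[18:],s[5:]  1  'a'
   2  s[5:],s[12:]  2  'aa'
   3  s[12:],s[6:]  2  'aa'
   4  s[6:],s[3:]  1  'a'
   5  s[3:],s[13:]  2  'ab'
   6  s[13:],s[16:]  1  'a'
   7  s[16:],s[7:]  2  'ac'
   8  s[7:],s[4:]  0  ''
   9  s[4:],s[15:]  2  'ba'
  10  s[15:],s[14:]  1  'b'
  11  s[14:],s[9:]  2  'bb'
  12  s[9:],s[10:]  1  'b'
  13  s[10:],s[17:]  0  ''
  14  s[17:],s[11:]  2  'ca'
  15  s[11:],s[2:]  2  'ca'
  16  s[2:],s[8:]  1  'c'
  17  s[8:],s[1:]  1  'c'
  18  s[1:],s[0:]  2  'cc'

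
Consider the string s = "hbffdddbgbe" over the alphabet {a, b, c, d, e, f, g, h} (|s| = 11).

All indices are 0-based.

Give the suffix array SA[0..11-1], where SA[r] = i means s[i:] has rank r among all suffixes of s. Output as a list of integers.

rank→(start, suffix):
  0 → (9, 'be')
  1 → (1, 'bffdddbgbe')
  2 → (7, 'bgbe')
  3 → (6, 'dbgbe')
  4 → (5, 'ddbgbe')
  5 → (4, 'dddbgbe')
  6 → (10, 'e')
  7 → (3, 'fdddbgbe')
  8 → (2, 'ffdddbgbe')
  9 → (8, 'gbe')
  10 → (0, 'hbffdddbgbe')

[9, 1, 7, 6, 5, 4, 10, 3, 2, 8, 0]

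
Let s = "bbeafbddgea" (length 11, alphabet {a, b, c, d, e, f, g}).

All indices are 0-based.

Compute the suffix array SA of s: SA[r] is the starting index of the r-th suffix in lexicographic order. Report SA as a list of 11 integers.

[10, 3, 0, 5, 1, 6, 7, 9, 2, 4, 8]

sorted suffixes:
  #0 SA[0]=10  'a'
  #1 SA[1]=3  'afbddgea'
  #2 SA[2]=0  'bbeafbddgea'
  #3 SA[3]=5  'bddgea'
  #4 SA[4]=1  'beafbddgea'
  #5 SA[5]=6  'ddgea'
  #6 SA[6]=7  'dgea'
  #7 SA[7]=9  'ea'
  #8 SA[8]=2  'eafbddgea'
  #9 SA[9]=4  'fbddgea'
  #10 SA[10]=8  'gea'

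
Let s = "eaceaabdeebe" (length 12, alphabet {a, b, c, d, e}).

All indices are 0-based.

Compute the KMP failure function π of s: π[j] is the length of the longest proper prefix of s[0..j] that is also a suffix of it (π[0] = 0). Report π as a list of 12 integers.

[0, 0, 0, 1, 2, 0, 0, 0, 1, 1, 0, 1]

π[0] = 0
j=1 s[j]='a': π[1]=0 (border '')
j=2 s[j]='c': π[2]=0 (border '')
j=3 s[j]='e': π[3]=1 (border 'e')
j=4 s[j]='a': π[4]=2 (border 'ea')
j=5 s[j]='a': k: 2→0; π[5]=0 (border '')
j=6 s[j]='b': π[6]=0 (border '')
j=7 s[j]='d': π[7]=0 (border '')
j=8 s[j]='e': π[8]=1 (border 'e')
j=9 s[j]='e': k: 1→0; π[9]=1 (border 'e')
j=10 s[j]='b': k: 1→0; π[10]=0 (border '')
j=11 s[j]='e': π[11]=1 (border 'e')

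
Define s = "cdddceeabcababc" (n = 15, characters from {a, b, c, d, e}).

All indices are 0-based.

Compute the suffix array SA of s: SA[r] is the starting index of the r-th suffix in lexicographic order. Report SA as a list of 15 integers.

rank→(start, suffix):
  0 → (10, 'ababc')
  1 → (12, 'abc')
  2 → (7, 'abcababc')
  3 → (11, 'babc')
  4 → (13, 'bc')
  5 → (8, 'bcababc')
  6 → (14, 'c')
  7 → (9, 'cababc')
  8 → (0, 'cdddceeabcababc')
  9 → (4, 'ceeabcababc')
  10 → (3, 'dceeabcababc')
  11 → (2, 'ddceeabcababc')
  12 → (1, 'dddceeabcababc')
  13 → (6, 'eabcababc')
  14 → (5, 'eeabcababc')

[10, 12, 7, 11, 13, 8, 14, 9, 0, 4, 3, 2, 1, 6, 5]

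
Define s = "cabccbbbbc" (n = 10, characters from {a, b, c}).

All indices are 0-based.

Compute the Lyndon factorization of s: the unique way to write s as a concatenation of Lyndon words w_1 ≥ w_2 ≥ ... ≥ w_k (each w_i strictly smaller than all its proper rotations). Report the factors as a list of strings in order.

emit factor 1: 'c' (i=0, period=1)
emit factor 2: 'abccbbbbc' (i=1, period=9)

["c", "abccbbbbc"]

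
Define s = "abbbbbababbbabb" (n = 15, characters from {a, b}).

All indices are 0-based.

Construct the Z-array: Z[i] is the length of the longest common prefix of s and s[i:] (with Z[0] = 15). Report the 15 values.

Z[0]=15
i=1: i≥r, start 0; Z[1]=0
i=2: i≥r, start 0; Z[2]=0
i=3: i≥r, start 0; Z[3]=0
i=4: i≥r, start 0; Z[4]=0
i=5: i≥r, start 0; Z[5]=0
i=6: i≥r, start 0; Z[6]=2 extend→box=[6,8)
i=7: min(r-i=1, Z[1]=0)=0; Z[7]=0
i=8: i≥r, start 0; Z[8]=4 extend→box=[8,12)
i=9: min(r-i=3, Z[1]=0)=0; Z[9]=0
i=10: min(r-i=2, Z[2]=0)=0; Z[10]=0
i=11: min(r-i=1, Z[3]=0)=0; Z[11]=0
i=12: i≥r, start 0; Z[12]=3 extend→box=[12,15)
i=13: min(r-i=2, Z[1]=0)=0; Z[13]=0
i=14: min(r-i=1, Z[2]=0)=0; Z[14]=0

[15, 0, 0, 0, 0, 0, 2, 0, 4, 0, 0, 0, 3, 0, 0]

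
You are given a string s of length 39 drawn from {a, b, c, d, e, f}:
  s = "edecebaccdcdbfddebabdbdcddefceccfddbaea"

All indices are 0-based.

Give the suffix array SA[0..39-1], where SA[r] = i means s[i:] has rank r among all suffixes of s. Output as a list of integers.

[38, 18, 6, 36, 17, 5, 35, 19, 21, 12, 7, 30, 10, 8, 23, 3, 28, 31, 34, 20, 11, 9, 22, 33, 14, 24, 15, 1, 25, 37, 16, 4, 29, 2, 0, 26, 27, 32, 13]

rank | idx | suffix
   0 |  38 | a
   1 |  18 | abdbdcddefceccfddbaea
   2 |   6 | accdcdbfddebabdbdcddefceccfddbaea
   3 |  36 | aea
   4 |  17 | babdbdcddefceccfddbaea
   5 |   5 | baccdcdbfddebabdbdcddefceccfddbaea
   6 |  35 | baea
   7 |  19 | bdbdcddefceccfddbaea
   8 |  21 | bdcddefceccfddbaea
   9 |  12 | bfddebabdbdcddefceccfddbaea
  10 |   7 | ccdcdbfddebabdbdcddefceccfddbaea
  11 |  30 | ccfddbaea
  12 |  10 | cdbfddebabdbdcddefceccfddbaea
  13 |   8 | cdcdbfddebabdbdcddefceccfddbaea
  14 |  23 | cddefceccfddbaea
  15 |   3 | cebaccdcdbfddebabdbdcddefceccfddbaea
  16 |  28 | ceccfddbaea
  17 |  31 | cfddbaea
  18 |  34 | dbaea
  19 |  20 | dbdcddefceccfddbaea
  20 |  11 | dbfddebabdbdcddefceccfddbaea
  21 |   9 | dcdbfddebabdbdcddefceccfddbaea
  22 |  22 | dcddefceccfddbaea
  23 |  33 | ddbaea
  24 |  14 | ddebabdbdcddefceccfddbaea
  25 |  24 | ddefceccfddbaea
  26 |  15 | debabdbdcddefceccfddbaea
  27 |   1 | decebaccdcdbfddebabdbdcddefceccfddbaea
  28 |  25 | defceccfddbaea
  29 |  37 | ea
  30 |  16 | ebabdbdcddefceccfddbaea
  31 |   4 | ebaccdcdbfddebabdbdcddefceccfddbaea
  32 |  29 | eccfddbaea
  33 |   2 | ecebaccdcdbfddebabdbdcddefceccfddbaea
  34 |   0 | edecebaccdcdbfddebabdbdcddefceccfddbaea
  35 |  26 | efceccfddbaea
  36 |  27 | fceccfddbaea
  37 |  32 | fddbaea
  38 |  13 | fddebabdbdcddefceccfddbaea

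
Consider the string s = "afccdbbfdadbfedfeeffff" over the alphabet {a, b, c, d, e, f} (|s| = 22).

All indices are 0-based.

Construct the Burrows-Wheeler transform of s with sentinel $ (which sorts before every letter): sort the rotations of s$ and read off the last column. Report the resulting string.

rank  rotation                 last
    0  $afccdbbfdadbfedfeeffff  f
    1  adbfedfeeffff$afccdbbfd  d
    2  afccdbbfdadbfedfeeffff$  $
    3  bbfdadbfedfeeffff$afccd  d
    4  bfdadbfedfeeffff$afccdb  b
    5  bfedfeeffff$afccdbbfdad  d
    6  ccdbbfdadbfedfeeffff$af  f
    7  cdbbfdadbfedfeeffff$afc  c
    8  dadbfedfeeffff$afccdbbf  f
    9  dbbfdadbfedfeeffff$afcc  c
   10  dbfedfeeffff$afccdbbfda  a
   11  dfeeffff$afccdbbfdadbfe  e
   12  edfeeffff$afccdbbfdadbf  f
   13  eeffff$afccdbbfdadbfedf  f
   14  effff$afccdbbfdadbfedfe  e
   15  f$afccdbbfdadbfedfeefff  f
   16  fccdbbfdadbfedfeeffff$a  a
   17  fdadbfedfeeffff$afccdbb  b
   18  fedfeeffff$afccdbbfdadb  b
   19  feeffff$afccdbbfdadbfed  d
   20  ff$afccdbbfdadbfedfeeff  f
   21  fff$afccdbbfdadbfedfeef  f
   22  ffff$afccdbbfdadbfedfee  e

fd$dbdfcfcaeffefabbdffe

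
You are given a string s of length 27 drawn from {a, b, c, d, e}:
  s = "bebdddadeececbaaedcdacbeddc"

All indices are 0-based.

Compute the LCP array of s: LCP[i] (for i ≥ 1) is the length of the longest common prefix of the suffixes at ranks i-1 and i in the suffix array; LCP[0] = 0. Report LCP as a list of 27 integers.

[0, 1, 1, 1, 0, 1, 1, 2, 0, 1, 2, 1, 1, 0, 2, 1, 2, 1, 2, 2, 1, 0, 1, 2, 1, 2, 1]

sorted suffixes:
  #0 SA[0]=14  'aaedcdacbeddc'
  #1 SA[1]=20  'acbeddc'
  #2 SA[2]=6  'adeececbaaedcdacbeddc'
  #3 SA[3]=15  'aedcdacbeddc'
  #4 SA[4]=13  'baaedcdacbeddc'
  #5 SA[5]=2  'bdddadeececbaaedcdacbeddc'
  #6 SA[6]=0  'bebdddadeececbaaedcdacbeddc'
  #7 SA[7]=22  'beddc'
  #8 SA[8]=26  'c'
  #9 SA[9]=12  'cbaaedcdacbeddc'
  #10 SA[10]=21  'cbeddc'
  #11 SA[11]=18  'cdacbeddc'
  #12 SA[12]=10  'cecbaaedcdacbeddc'
  #13 SA[13]=19  'dacbeddc'
  #14 SA[14]=5  'dadeececbaaedcdacbeddc'
  #15 SA[15]=25  'dc'
  #16 SA[16]=17  'dcdacbeddc'
  #17 SA[17]=4  'ddadeececbaaedcdacbeddc'
  #18 SA[18]=24  'ddc'
  #19 SA[19]=3  'dddadeececbaaedcdacbeddc'
  #20 SA[20]=7  'deececbaaedcdacbeddc'
  #21 SA[21]=1  'ebdddadeececbaaedcdacbeddc'
  #22 SA[22]=11  'ecbaaedcdacbeddc'
  #23 SA[23]=9  'ececbaaedcdacbeddc'
  #24 SA[24]=16  'edcdacbeddc'
  #25 SA[25]=23  'eddc'
  #26 SA[26]=8  'eececbaaedcdacbeddc'

SA = [14, 20, 6, 15, 13, 2, 0, 22, 26, 12, 21, 18, 10, 19, 5, 25, 17, 4, 24, 3, 7, 1, 11, 9, 16, 23, 8]
[i] adj suffixes → lcp
  [1] 14/20 → 1 ('a')
  [2] 20/6 → 1 ('a')
  [3] 6/15 → 1 ('a')
  [4] 15/13 → 0 ('')
  [5] 13/2 → 1 ('b')
  [6] 2/0 → 1 ('b')
  [7] 0/22 → 2 ('be')
  [8] 22/26 → 0 ('')
  [9] 26/12 → 1 ('c')
  [10] 12/21 → 2 ('cb')
  [11] 21/18 → 1 ('c')
  [12] 18/10 → 1 ('c')
  [13] 10/19 → 0 ('')
  [14] 19/5 → 2 ('da')
  [15] 5/25 → 1 ('d')
  [16] 25/17 → 2 ('dc')
  [17] 17/4 → 1 ('d')
  [18] 4/24 → 2 ('dd')
  [19] 24/3 → 2 ('dd')
  [20] 3/7 → 1 ('d')
  [21] 7/1 → 0 ('')
  [22] 1/11 → 1 ('e')
  [23] 11/9 → 2 ('ec')
  [24] 9/16 → 1 ('e')
  [25] 16/23 → 2 ('ed')
  [26] 23/8 → 1 ('e')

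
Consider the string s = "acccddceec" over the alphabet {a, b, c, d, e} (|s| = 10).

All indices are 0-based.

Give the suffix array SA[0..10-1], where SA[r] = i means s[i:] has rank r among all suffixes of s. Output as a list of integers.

rank→(start, suffix):
  0 → (0, 'acccddceec')
  1 → (9, 'c')
  2 → (1, 'cccddceec')
  3 → (2, 'ccddceec')
  4 → (3, 'cddceec')
  5 → (6, 'ceec')
  6 → (5, 'dceec')
  7 → (4, 'ddceec')
  8 → (8, 'ec')
  9 → (7, 'eec')

[0, 9, 1, 2, 3, 6, 5, 4, 8, 7]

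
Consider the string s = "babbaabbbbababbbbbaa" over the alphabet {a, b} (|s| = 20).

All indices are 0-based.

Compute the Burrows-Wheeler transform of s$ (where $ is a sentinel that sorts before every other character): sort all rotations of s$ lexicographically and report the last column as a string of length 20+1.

rank  rotation               last
    0  $babbaabbbbababbbbbaa  a
    1  a$babbaabbbbababbbbba  a
    2  aa$babbaabbbbababbbbb  b
    3  aabbbbababbbbbaa$babb  b
    4  ababbbbbaa$babbaabbbb  b
    5  abbaabbbbababbbbbaa$b  b
    6  abbbbababbbbbaa$babba  a
    7  abbbbbaa$babbaabbbbab  b
    8  baa$babbaabbbbababbbb  b
    9  baabbbbababbbbbaa$bab  b
   10  bababbbbbaa$babbaabbb  b
   11  babbaabbbbababbbbbaa$  $
   12  babbbbbaa$babbaabbbba  a
   13  bbaa$babbaabbbbababbb  b
   14  bbaabbbbababbbbbaa$ba  a
   15  bbababbbbbaa$babbaabb  b
   16  bbbaa$babbaabbbbababb  b
   17  bbbababbbbbaa$babbaab  b
   18  bbbbaa$babbaabbbbabab  b
   19  bbbbababbbbbaa$babbaa  a
   20  bbbbbaa$babbaabbbbaba  a

aabbbbabbbb$ababbbbaa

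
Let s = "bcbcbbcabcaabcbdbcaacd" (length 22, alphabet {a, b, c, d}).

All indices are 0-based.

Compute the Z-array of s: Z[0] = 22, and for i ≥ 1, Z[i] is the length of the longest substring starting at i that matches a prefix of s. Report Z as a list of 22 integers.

Z[0]=22
i=1: outside box; Z[1]=0
i=2: outside box; Z[2]=3 grow→box=[2,5)
i=3: min(r-i=2, Z[1]=0)=0; Z[3]=0
i=4: min(r-i=1, Z[2]=3)=1; Z[4]=1
i=5: outside box; Z[5]=2 grow→box=[5,7)
i=6: min(r-i=1, Z[1]=0)=0; Z[6]=0
i=7: outside box; Z[7]=0
i=8: outside box; Z[8]=2 grow→box=[8,10)
i=9: min(r-i=1, Z[1]=0)=0; Z[9]=0
i=10: outside box; Z[10]=0
i=11: outside box; Z[11]=0
i=12: outside box; Z[12]=3 grow→box=[12,15)
i=13: min(r-i=2, Z[1]=0)=0; Z[13]=0
i=14: min(r-i=1, Z[2]=3)=1; Z[14]=1
i=15: outside box; Z[15]=0
i=16: outside box; Z[16]=2 grow→box=[16,18)
i=17: min(r-i=1, Z[1]=0)=0; Z[17]=0
i=18: outside box; Z[18]=0
i=19: outside box; Z[19]=0
i=20: outside box; Z[20]=0
i=21: outside box; Z[21]=0

[22, 0, 3, 0, 1, 2, 0, 0, 2, 0, 0, 0, 3, 0, 1, 0, 2, 0, 0, 0, 0, 0]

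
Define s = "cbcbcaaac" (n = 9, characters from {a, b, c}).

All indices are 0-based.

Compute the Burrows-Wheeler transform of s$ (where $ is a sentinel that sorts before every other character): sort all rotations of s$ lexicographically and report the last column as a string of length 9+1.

rank  rotation    last
    0  $cbcbcaaac  c
    1  aaac$cbcbc  c
    2  aac$cbcbca  a
    3  ac$cbcbcaa  a
    4  bcaaac$cbc  c
    5  bcbcaaac$c  c
    6  c$cbcbcaaa  a
    7  caaac$cbcb  b
    8  cbcaaac$cb  b
    9  cbcbcaaac$  $

ccaaccabb$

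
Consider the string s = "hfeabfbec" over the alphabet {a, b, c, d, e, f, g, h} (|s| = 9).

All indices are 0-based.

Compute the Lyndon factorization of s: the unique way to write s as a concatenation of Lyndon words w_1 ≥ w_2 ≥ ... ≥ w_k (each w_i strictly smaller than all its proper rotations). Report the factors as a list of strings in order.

emit factor 1: 'h' (i=0, period=1)
emit factor 2: 'f' (i=1, period=1)
emit factor 3: 'e' (i=2, period=1)
emit factor 4: 'abfbec' (i=3, period=6)

["h", "f", "e", "abfbec"]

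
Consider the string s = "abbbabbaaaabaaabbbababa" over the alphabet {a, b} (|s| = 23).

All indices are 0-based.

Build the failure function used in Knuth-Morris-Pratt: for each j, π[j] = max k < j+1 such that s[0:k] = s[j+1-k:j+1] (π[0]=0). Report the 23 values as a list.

π[0] = 0
j=1 s[j]='b': π[1]=0 (border '')
j=2 s[j]='b': π[2]=0 (border '')
j=3 s[j]='b': π[3]=0 (border '')
j=4 s[j]='a': π[4]=1 (border 'a')
j=5 s[j]='b': π[5]=2 (border 'ab')
j=6 s[j]='b': π[6]=3 (border 'abb')
j=7 s[j]='a': k: 3→0; π[7]=1 (border 'a')
j=8 s[j]='a': k: 1→0; π[8]=1 (border 'a')
j=9 s[j]='a': k: 1→0; π[9]=1 (border 'a')
j=10 s[j]='a': k: 1→0; π[10]=1 (border 'a')
j=11 s[j]='b': π[11]=2 (border 'ab')
j=12 s[j]='a': k: 2→0; π[12]=1 (border 'a')
j=13 s[j]='a': k: 1→0; π[13]=1 (border 'a')
j=14 s[j]='a': k: 1→0; π[14]=1 (border 'a')
j=15 s[j]='b': π[15]=2 (border 'ab')
j=16 s[j]='b': π[16]=3 (border 'abb')
j=17 s[j]='b': π[17]=4 (border 'abbb')
j=18 s[j]='a': π[18]=5 (border 'abbba')
j=19 s[j]='b': π[19]=6 (border 'abbbab')
j=20 s[j]='a': k: 6→2→0; π[20]=1 (border 'a')
j=21 s[j]='b': π[21]=2 (border 'ab')
j=22 s[j]='a': k: 2→0; π[22]=1 (border 'a')

[0, 0, 0, 0, 1, 2, 3, 1, 1, 1, 1, 2, 1, 1, 1, 2, 3, 4, 5, 6, 1, 2, 1]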